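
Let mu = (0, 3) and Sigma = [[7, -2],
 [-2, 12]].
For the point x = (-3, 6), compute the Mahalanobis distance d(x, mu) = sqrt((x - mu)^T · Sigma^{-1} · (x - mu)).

Step 1 — centre the observation: (x - mu) = (-3, 3).

Step 2 — invert Sigma. det(Sigma) = 7·12 - (-2)² = 80.
  Sigma^{-1} = (1/det) · [[d, -b], [-b, a]] = [[0.15, 0.025],
 [0.025, 0.0875]].

Step 3 — form the quadratic (x - mu)^T · Sigma^{-1} · (x - mu):
  Sigma^{-1} · (x - mu) = (-0.375, 0.1875).
  (x - mu)^T · [Sigma^{-1} · (x - mu)] = (-3)·(-0.375) + (3)·(0.1875) = 1.6875.

Step 4 — take square root: d = √(1.6875) ≈ 1.299.

d(x, mu) = √(1.6875) ≈ 1.299


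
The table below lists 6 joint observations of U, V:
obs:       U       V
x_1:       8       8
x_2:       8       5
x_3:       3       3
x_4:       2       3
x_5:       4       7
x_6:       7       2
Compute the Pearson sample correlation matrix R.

Step 1 — column means:
  mean(U) = (8 + 8 + 3 + 2 + 4 + 7) / 6 = 32/6 = 5.3333
  mean(V) = (8 + 5 + 3 + 3 + 7 + 2) / 6 = 28/6 = 4.6667

Step 2 — sample variances and covariances s[i,j] = (1/(n-1)) · Σ_k (x_{k,i} - mean_i) · (x_{k,j} - mean_j), with n-1 = 5:
  s[U,U] = ((2.6667)·(2.6667) + (2.6667)·(2.6667) + (-2.3333)·(-2.3333) + (-3.3333)·(-3.3333) + (-1.3333)·(-1.3333) + (1.6667)·(1.6667)) / 5 = 35.3333/5 = 7.0667
  s[U,V] = ((2.6667)·(3.3333) + (2.6667)·(0.3333) + (-2.3333)·(-1.6667) + (-3.3333)·(-1.6667) + (-1.3333)·(2.3333) + (1.6667)·(-2.6667)) / 5 = 11.6667/5 = 2.3333
  s[V,V] = ((3.3333)·(3.3333) + (0.3333)·(0.3333) + (-1.6667)·(-1.6667) + (-1.6667)·(-1.6667) + (2.3333)·(2.3333) + (-2.6667)·(-2.6667)) / 5 = 29.3333/5 = 5.8667
  Sample standard deviations s_i = √(s[i,i]):
  s(U) = √(7.0667) = 2.6583
  s(V) = √(5.8667) = 2.4221

Step 3 — r_{ij} = s_{ij} / (s_i · s_j):
  r[U,U] = 1 (diagonal).
  r[U,V] = 2.3333 / (2.6583 · 2.4221) = 2.3333 / 6.4388 = 0.3624
  r[V,V] = 1 (diagonal).

R is symmetric with unit diagonal. Assembling:

R = [[1, 0.3624],
 [0.3624, 1]]


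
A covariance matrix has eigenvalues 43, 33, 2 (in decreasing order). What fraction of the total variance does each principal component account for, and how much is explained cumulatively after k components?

Step 1 — total variance = trace(Sigma) = Σ λ_i = 43 + 33 + 2 = 78.

Step 2 — fraction explained by component i = λ_i / Σ λ:
  PC1: 43/78 = 0.5513
  PC2: 33/78 = 0.4231
  PC3: 2/78 = 0.0256

Step 3 — cumulative fraction after k components = (λ_1 + ... + λ_k) / Σ λ:
  k = 1: 43/78 = 0.5513
  k = 2: (43 + 33)/78 = 76/78 = 0.9744
  k = 3: (43 + 33 + 2)/78 = 78/78 = 1

Summary (fraction, with percent):

explained: PC1 0.5513 (55.13%), PC2 0.4231 (42.31%), PC3 0.0256 (2.56%);  cumulative: 0.5513, 0.9744, 1


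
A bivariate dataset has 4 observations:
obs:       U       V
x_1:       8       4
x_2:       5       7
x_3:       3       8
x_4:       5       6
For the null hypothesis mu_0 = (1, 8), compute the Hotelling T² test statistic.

Step 1 — sample mean vector:
  mean(U) = (8 + 5 + 3 + 5) / 4 = 21/4 = 5.25
  mean(V) = (4 + 7 + 8 + 6) / 4 = 25/4 = 6.25
  x̄ = (5.25, 6.25),  deviation x̄ - mu_0 = (5.25, 6.25) - (1, 8) = (4.25, -1.75).

Step 2 — sample covariance matrix, S[i,j] = (1/(n-1)) · Σ_k (x_{k,i} - mean_i) · (x_{k,j} - mean_j), divisor n-1 = 3:
  S[U,U] = ((2.75)·(2.75) + (-0.25)·(-0.25) + (-2.25)·(-2.25) + (-0.25)·(-0.25)) / 3 = 12.75/3 = 4.25
  S[U,V] = ((2.75)·(-2.25) + (-0.25)·(0.75) + (-2.25)·(1.75) + (-0.25)·(-0.25)) / 3 = -10.25/3 = -3.4167
  S[V,V] = ((-2.25)·(-2.25) + (0.75)·(0.75) + (1.75)·(1.75) + (-0.25)·(-0.25)) / 3 = 8.75/3 = 2.9167
  S = [[4.25, -3.4167],
 [-3.4167, 2.9167]].

Step 3 — invert S. det(S) = 4.25·2.9167 - (-3.4167)² = 0.7222.
  S^{-1} = (1/det) · [[d, -b], [-b, a]] = [[4.0385, 4.7308],
 [4.7308, 5.8846]].

Step 4 — quadratic form (x̄ - mu_0)^T · S^{-1} · (x̄ - mu_0):
  S^{-1} · (x̄ - mu_0) = (8.8846, 9.8077),
  (x̄ - mu_0)^T · [...] = (4.25)·(8.8846) + (-1.75)·(9.8077) = 20.5962.

Step 5 — scale by n: T² = 4 · 20.5962 = 82.3846.

T² ≈ 82.3846


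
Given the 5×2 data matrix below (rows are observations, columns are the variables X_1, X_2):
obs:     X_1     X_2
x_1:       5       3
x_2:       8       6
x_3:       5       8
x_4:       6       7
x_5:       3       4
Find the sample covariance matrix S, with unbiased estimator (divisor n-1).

Step 1 — column means:
  mean(X_1) = (5 + 8 + 5 + 6 + 3) / 5 = 27/5 = 5.4
  mean(X_2) = (3 + 6 + 8 + 7 + 4) / 5 = 28/5 = 5.6

Step 2 — sample covariance S[i,j] = (1/(n-1)) · Σ_k (x_{k,i} - mean_i) · (x_{k,j} - mean_j), with n-1 = 4.
  S[X_1,X_1] = ((-0.4)·(-0.4) + (2.6)·(2.6) + (-0.4)·(-0.4) + (0.6)·(0.6) + (-2.4)·(-2.4)) / 4 = 13.2/4 = 3.3
  S[X_1,X_2] = ((-0.4)·(-2.6) + (2.6)·(0.4) + (-0.4)·(2.4) + (0.6)·(1.4) + (-2.4)·(-1.6)) / 4 = 5.8/4 = 1.45
  S[X_2,X_2] = ((-2.6)·(-2.6) + (0.4)·(0.4) + (2.4)·(2.4) + (1.4)·(1.4) + (-1.6)·(-1.6)) / 4 = 17.2/4 = 4.3

S is symmetric (S[j,i] = S[i,j]). Assembling:

S = [[3.3, 1.45],
 [1.45, 4.3]]


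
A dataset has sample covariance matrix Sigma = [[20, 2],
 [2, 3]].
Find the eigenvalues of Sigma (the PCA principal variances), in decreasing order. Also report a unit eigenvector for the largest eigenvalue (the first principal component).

Step 1 — characteristic polynomial of 2×2 Sigma:
  det(Sigma - λI) = λ² - trace · λ + det = 0.
  trace = 20 + 3 = 23, det = 20·3 - (2)² = 56.
Step 2 — discriminant:
  Δ = trace² - 4·det = 529 - 224 = 305.
Step 3 — eigenvalues:
  λ = (trace ± √Δ)/2 = (23 ± 17.4642)/2,
  λ_1 = 20.2321,  λ_2 = 2.7679.

Step 4 — unit eigenvector for λ_1: solve (Sigma - λ_1 I)v = 0. First row:
  (20 - 20.2321)·v_x + (2)·v_y = 0, i.e. (-0.2321)·v_x + (2)·v_y = 0,
  so v ∝ (b, λ_1 - a) = (2, 0.2321) = u.
  ||u|| = √((2)² + (0.2321)²) = √(4.0539) ≈ 2.0134,
  v_1 = u/||u|| ≈ (0.9933, 0.1153) (||v_1|| = 1).

λ_1 = 20.2321,  λ_2 = 2.7679;  v_1 ≈ (0.9933, 0.1153)


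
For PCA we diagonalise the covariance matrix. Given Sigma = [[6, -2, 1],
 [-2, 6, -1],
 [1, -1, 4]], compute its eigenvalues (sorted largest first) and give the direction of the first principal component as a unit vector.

Step 1 — characteristic polynomial p(λ) = det(λI - Sigma) = λ³ - tr·λ² + c_1·λ - det, where tr = trace, c_1 = sum of the principal 2×2 minors, det = det(Sigma):
  tr = 6 + 6 + 4 = 16,
  c_1 = (6·6 - (-2)²) + (6·4 - (1)²) + (6·4 - (-1)²) = 32 + 23 + 23 = 78,
  det = 6·(6·4 - (-1)²) - (-2)·((-2)·4 - (-1)·(1)) + (1)·((-2)·(-1) - 6·(1)) = 6·(23) - (-2)·(-7) + (1)·(-4) = 120.
  So p(λ) = λ³ - 16λ² + 78λ - 120.
Step 2 — look for an integer root (rational root theorem: any rational root is an integer divisor of 120). Testing λ = 4:
  p(4) = 64 - 256 + 312 - 120 = 0  ✓
  Dividing out (λ - 4): p(λ) = (λ - 4)(λ² - 12λ + 30).
Step 3 — remaining eigenvalues from the quadratic λ² - 12λ + 30 = 0:
  Δ = 12² - 4·30 = 144 - 120 = 24,  λ = (12 ± √24)/2 = (12 ± 4.899)/2 ≈ 8.4495 or 3.5505.
  Sorted: λ_1 = 8.4495,  λ_2 = 4,  λ_3 = 3.5505  (check: sum = 16 = tr ✓).

Step 4 — unit eigenvector for λ_1 ≈ 8.4495: v spans the null space of (Sigma - λ_1 I), whose rows are
  r_1 = (-2.4495, -2, 1),  r_2 = (-2, -2.4495, -1),  r_3 = (1, -1, -4.4495).
  v is orthogonal to every row, so take v ∝ r_1 × r_2 = ((-2)·(-1) - (1)·(-2.4495), (1)·(-2) - (-2.4495)·(-1), (-2.4495)·(-2.4495) - (-2)·(-2)) ≈ (4.4495, -4.4495, 2).
  Let u = (4.4495, -4.4495, 2).
  ||u|| = √((4.4495)² + (-4.4495)² + (2)²) = √(43.5959) ≈ 6.6027,  v_1 = u/||u|| ≈ (0.6739, -0.6739, 0.3029) (||v_1|| = 1).

λ_1 = 8.4495,  λ_2 = 4,  λ_3 = 3.5505;  v_1 ≈ (0.6739, -0.6739, 0.3029)


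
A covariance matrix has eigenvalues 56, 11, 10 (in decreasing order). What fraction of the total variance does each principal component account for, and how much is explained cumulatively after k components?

Step 1 — total variance = trace(Sigma) = Σ λ_i = 56 + 11 + 10 = 77.

Step 2 — fraction explained by component i = λ_i / Σ λ:
  PC1: 56/77 = 0.7273
  PC2: 11/77 = 0.1429
  PC3: 10/77 = 0.1299

Step 3 — cumulative fraction after k components = (λ_1 + ... + λ_k) / Σ λ:
  k = 1: 56/77 = 0.7273
  k = 2: (56 + 11)/77 = 67/77 = 0.8701
  k = 3: (56 + 11 + 10)/77 = 77/77 = 1

Summary (fraction, with percent):

explained: PC1 0.7273 (72.73%), PC2 0.1429 (14.29%), PC3 0.1299 (12.99%);  cumulative: 0.7273, 0.8701, 1


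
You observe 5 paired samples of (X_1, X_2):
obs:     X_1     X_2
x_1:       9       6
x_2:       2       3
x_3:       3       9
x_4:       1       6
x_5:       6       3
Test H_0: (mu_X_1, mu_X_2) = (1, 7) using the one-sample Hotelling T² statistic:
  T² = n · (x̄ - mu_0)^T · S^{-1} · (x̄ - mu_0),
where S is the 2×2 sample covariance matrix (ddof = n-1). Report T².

Step 1 — sample mean vector:
  mean(X_1) = (9 + 2 + 3 + 1 + 6) / 5 = 21/5 = 4.2
  mean(X_2) = (6 + 3 + 9 + 6 + 3) / 5 = 27/5 = 5.4
  x̄ = (4.2, 5.4),  deviation x̄ - mu_0 = (4.2, 5.4) - (1, 7) = (3.2, -1.6).

Step 2 — sample covariance matrix, S[i,j] = (1/(n-1)) · Σ_k (x_{k,i} - mean_i) · (x_{k,j} - mean_j), divisor n-1 = 4:
  S[X_1,X_1] = ((4.8)·(4.8) + (-2.2)·(-2.2) + (-1.2)·(-1.2) + (-3.2)·(-3.2) + (1.8)·(1.8)) / 4 = 42.8/4 = 10.7
  S[X_1,X_2] = ((4.8)·(0.6) + (-2.2)·(-2.4) + (-1.2)·(3.6) + (-3.2)·(0.6) + (1.8)·(-2.4)) / 4 = -2.4/4 = -0.6
  S[X_2,X_2] = ((0.6)·(0.6) + (-2.4)·(-2.4) + (3.6)·(3.6) + (0.6)·(0.6) + (-2.4)·(-2.4)) / 4 = 25.2/4 = 6.3
  S = [[10.7, -0.6],
 [-0.6, 6.3]].

Step 3 — invert S. det(S) = 10.7·6.3 - (-0.6)² = 67.05.
  S^{-1} = (1/det) · [[d, -b], [-b, a]] = [[0.094, 0.0089],
 [0.0089, 0.1596]].

Step 4 — quadratic form (x̄ - mu_0)^T · S^{-1} · (x̄ - mu_0):
  S^{-1} · (x̄ - mu_0) = (0.2864, -0.2267),
  (x̄ - mu_0)^T · [...] = (3.2)·(0.2864) + (-1.6)·(-0.2267) = 1.279.

Step 5 — scale by n: T² = 5 · 1.279 = 6.3952.

T² ≈ 6.3952


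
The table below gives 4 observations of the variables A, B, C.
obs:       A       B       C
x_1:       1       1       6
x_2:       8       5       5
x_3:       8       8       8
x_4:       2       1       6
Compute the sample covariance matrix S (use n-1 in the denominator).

Step 1 — column means:
  mean(A) = (1 + 8 + 8 + 2) / 4 = 19/4 = 4.75
  mean(B) = (1 + 5 + 8 + 1) / 4 = 15/4 = 3.75
  mean(C) = (6 + 5 + 8 + 6) / 4 = 25/4 = 6.25

Step 2 — sample covariance S[i,j] = (1/(n-1)) · Σ_k (x_{k,i} - mean_i) · (x_{k,j} - mean_j), with n-1 = 3.
  S[A,A] = ((-3.75)·(-3.75) + (3.25)·(3.25) + (3.25)·(3.25) + (-2.75)·(-2.75)) / 3 = 42.75/3 = 14.25
  S[A,B] = ((-3.75)·(-2.75) + (3.25)·(1.25) + (3.25)·(4.25) + (-2.75)·(-2.75)) / 3 = 35.75/3 = 11.9167
  S[A,C] = ((-3.75)·(-0.25) + (3.25)·(-1.25) + (3.25)·(1.75) + (-2.75)·(-0.25)) / 3 = 3.25/3 = 1.0833
  S[B,B] = ((-2.75)·(-2.75) + (1.25)·(1.25) + (4.25)·(4.25) + (-2.75)·(-2.75)) / 3 = 34.75/3 = 11.5833
  S[B,C] = ((-2.75)·(-0.25) + (1.25)·(-1.25) + (4.25)·(1.75) + (-2.75)·(-0.25)) / 3 = 7.25/3 = 2.4167
  S[C,C] = ((-0.25)·(-0.25) + (-1.25)·(-1.25) + (1.75)·(1.75) + (-0.25)·(-0.25)) / 3 = 4.75/3 = 1.5833

S is symmetric (S[j,i] = S[i,j]). Assembling:

S = [[14.25, 11.9167, 1.0833],
 [11.9167, 11.5833, 2.4167],
 [1.0833, 2.4167, 1.5833]]


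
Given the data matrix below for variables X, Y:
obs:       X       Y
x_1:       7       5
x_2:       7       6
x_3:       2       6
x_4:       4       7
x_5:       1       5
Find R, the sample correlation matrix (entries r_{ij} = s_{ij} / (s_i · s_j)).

Step 1 — column means:
  mean(X) = (7 + 7 + 2 + 4 + 1) / 5 = 21/5 = 4.2
  mean(Y) = (5 + 6 + 6 + 7 + 5) / 5 = 29/5 = 5.8

Step 2 — sample variances and covariances s[i,j] = (1/(n-1)) · Σ_k (x_{k,i} - mean_i) · (x_{k,j} - mean_j), with n-1 = 4:
  s[X,X] = ((2.8)·(2.8) + (2.8)·(2.8) + (-2.2)·(-2.2) + (-0.2)·(-0.2) + (-3.2)·(-3.2)) / 4 = 30.8/4 = 7.7
  s[X,Y] = ((2.8)·(-0.8) + (2.8)·(0.2) + (-2.2)·(0.2) + (-0.2)·(1.2) + (-3.2)·(-0.8)) / 4 = 0.2/4 = 0.05
  s[Y,Y] = ((-0.8)·(-0.8) + (0.2)·(0.2) + (0.2)·(0.2) + (1.2)·(1.2) + (-0.8)·(-0.8)) / 4 = 2.8/4 = 0.7
  Sample standard deviations s_i = √(s[i,i]):
  s(X) = √(7.7) = 2.7749
  s(Y) = √(0.7) = 0.8367

Step 3 — r_{ij} = s_{ij} / (s_i · s_j):
  r[X,X] = 1 (diagonal).
  r[X,Y] = 0.05 / (2.7749 · 0.8367) = 0.05 / 2.3216 = 0.0215
  r[Y,Y] = 1 (diagonal).

R is symmetric with unit diagonal. Assembling:

R = [[1, 0.0215],
 [0.0215, 1]]


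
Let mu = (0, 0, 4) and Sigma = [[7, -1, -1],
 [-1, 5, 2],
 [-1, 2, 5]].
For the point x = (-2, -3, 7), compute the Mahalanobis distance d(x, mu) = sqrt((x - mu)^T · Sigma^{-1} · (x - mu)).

Step 1 — centre the observation: (x - mu) = (-2, -3, 3).

Step 2 — invert Sigma (cofactor / det for 3×3, or solve directly):
  Sigma^{-1} = [[0.1489, 0.0213, 0.0213],
 [0.0213, 0.2411, -0.0922],
 [0.0213, -0.0922, 0.2411]].

Step 3 — form the quadratic (x - mu)^T · Sigma^{-1} · (x - mu):
  Sigma^{-1} · (x - mu) = (-0.2979, -1.0426, 0.9574).
  (x - mu)^T · [Sigma^{-1} · (x - mu)] = (-2)·(-0.2979) + (-3)·(-1.0426) + (3)·(0.9574) = 6.5957.

Step 4 — take square root: d = √(6.5957) ≈ 2.5682.

d(x, mu) = √(6.5957) ≈ 2.5682


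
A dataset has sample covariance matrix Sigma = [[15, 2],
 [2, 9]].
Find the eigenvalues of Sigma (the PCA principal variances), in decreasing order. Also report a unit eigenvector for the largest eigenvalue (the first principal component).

Step 1 — characteristic polynomial of 2×2 Sigma:
  det(Sigma - λI) = λ² - trace · λ + det = 0.
  trace = 15 + 9 = 24, det = 15·9 - (2)² = 131.
Step 2 — discriminant:
  Δ = trace² - 4·det = 576 - 524 = 52.
Step 3 — eigenvalues:
  λ = (trace ± √Δ)/2 = (24 ± 7.2111)/2,
  λ_1 = 15.6056,  λ_2 = 8.3944.

Step 4 — unit eigenvector for λ_1: solve (Sigma - λ_1 I)v = 0. First row:
  (15 - 15.6056)·v_x + (2)·v_y = 0, i.e. (-0.6056)·v_x + (2)·v_y = 0,
  so v ∝ (b, λ_1 - a) = (2, 0.6056) = u.
  ||u|| = √((2)² + (0.6056)²) = √(4.3667) ≈ 2.0897,
  v_1 = u/||u|| ≈ (0.9571, 0.2898) (||v_1|| = 1).

λ_1 = 15.6056,  λ_2 = 8.3944;  v_1 ≈ (0.9571, 0.2898)


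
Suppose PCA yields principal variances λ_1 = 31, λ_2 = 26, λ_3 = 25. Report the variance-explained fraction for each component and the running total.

Step 1 — total variance = trace(Sigma) = Σ λ_i = 31 + 26 + 25 = 82.

Step 2 — fraction explained by component i = λ_i / Σ λ:
  PC1: 31/82 = 0.378
  PC2: 26/82 = 0.3171
  PC3: 25/82 = 0.3049

Step 3 — cumulative fraction after k components = (λ_1 + ... + λ_k) / Σ λ:
  k = 1: 31/82 = 0.378
  k = 2: (31 + 26)/82 = 57/82 = 0.6951
  k = 3: (31 + 26 + 25)/82 = 82/82 = 1

Summary (fraction, with percent):

explained: PC1 0.378 (37.8%), PC2 0.3171 (31.71%), PC3 0.3049 (30.49%);  cumulative: 0.378, 0.6951, 1


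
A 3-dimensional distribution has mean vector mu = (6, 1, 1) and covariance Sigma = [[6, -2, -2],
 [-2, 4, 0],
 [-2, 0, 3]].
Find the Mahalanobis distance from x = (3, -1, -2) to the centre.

Step 1 — centre the observation: (x - mu) = (-3, -2, -3).

Step 2 — invert Sigma (cofactor / det for 3×3, or solve directly):
  Sigma^{-1} = [[0.2727, 0.1364, 0.1818],
 [0.1364, 0.3182, 0.0909],
 [0.1818, 0.0909, 0.4545]].

Step 3 — form the quadratic (x - mu)^T · Sigma^{-1} · (x - mu):
  Sigma^{-1} · (x - mu) = (-1.6364, -1.3182, -2.0909).
  (x - mu)^T · [Sigma^{-1} · (x - mu)] = (-3)·(-1.6364) + (-2)·(-1.3182) + (-3)·(-2.0909) = 13.8182.

Step 4 — take square root: d = √(13.8182) ≈ 3.7173.

d(x, mu) = √(13.8182) ≈ 3.7173


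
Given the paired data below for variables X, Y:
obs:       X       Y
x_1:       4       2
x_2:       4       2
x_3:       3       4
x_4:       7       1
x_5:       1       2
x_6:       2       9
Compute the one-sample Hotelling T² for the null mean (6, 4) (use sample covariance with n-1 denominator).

Step 1 — sample mean vector:
  mean(X) = (4 + 4 + 3 + 7 + 1 + 2) / 6 = 21/6 = 3.5
  mean(Y) = (2 + 2 + 4 + 1 + 2 + 9) / 6 = 20/6 = 3.3333
  x̄ = (3.5, 3.3333),  deviation x̄ - mu_0 = (3.5, 3.3333) - (6, 4) = (-2.5, -0.6667).

Step 2 — sample covariance matrix, S[i,j] = (1/(n-1)) · Σ_k (x_{k,i} - mean_i) · (x_{k,j} - mean_j), divisor n-1 = 5:
  S[X,X] = ((0.5)·(0.5) + (0.5)·(0.5) + (-0.5)·(-0.5) + (3.5)·(3.5) + (-2.5)·(-2.5) + (-1.5)·(-1.5)) / 5 = 21.5/5 = 4.3
  S[X,Y] = ((0.5)·(-1.3333) + (0.5)·(-1.3333) + (-0.5)·(0.6667) + (3.5)·(-2.3333) + (-2.5)·(-1.3333) + (-1.5)·(5.6667)) / 5 = -15/5 = -3
  S[Y,Y] = ((-1.3333)·(-1.3333) + (-1.3333)·(-1.3333) + (0.6667)·(0.6667) + (-2.3333)·(-2.3333) + (-1.3333)·(-1.3333) + (5.6667)·(5.6667)) / 5 = 43.3333/5 = 8.6667
  S = [[4.3, -3],
 [-3, 8.6667]].

Step 3 — invert S. det(S) = 4.3·8.6667 - (-3)² = 28.2667.
  S^{-1} = (1/det) · [[d, -b], [-b, a]] = [[0.3066, 0.1061],
 [0.1061, 0.1521]].

Step 4 — quadratic form (x̄ - mu_0)^T · S^{-1} · (x̄ - mu_0):
  S^{-1} · (x̄ - mu_0) = (-0.8373, -0.3667),
  (x̄ - mu_0)^T · [...] = (-2.5)·(-0.8373) + (-0.6667)·(-0.3667) = 2.3377.

Step 5 — scale by n: T² = 6 · 2.3377 = 14.0259.

T² ≈ 14.0259


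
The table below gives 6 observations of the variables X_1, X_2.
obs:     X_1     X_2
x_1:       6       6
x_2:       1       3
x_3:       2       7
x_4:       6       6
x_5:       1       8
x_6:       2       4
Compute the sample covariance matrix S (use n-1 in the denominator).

Step 1 — column means:
  mean(X_1) = (6 + 1 + 2 + 6 + 1 + 2) / 6 = 18/6 = 3
  mean(X_2) = (6 + 3 + 7 + 6 + 8 + 4) / 6 = 34/6 = 5.6667

Step 2 — sample covariance S[i,j] = (1/(n-1)) · Σ_k (x_{k,i} - mean_i) · (x_{k,j} - mean_j), with n-1 = 5.
  S[X_1,X_1] = ((3)·(3) + (-2)·(-2) + (-1)·(-1) + (3)·(3) + (-2)·(-2) + (-1)·(-1)) / 5 = 28/5 = 5.6
  S[X_1,X_2] = ((3)·(0.3333) + (-2)·(-2.6667) + (-1)·(1.3333) + (3)·(0.3333) + (-2)·(2.3333) + (-1)·(-1.6667)) / 5 = 3/5 = 0.6
  S[X_2,X_2] = ((0.3333)·(0.3333) + (-2.6667)·(-2.6667) + (1.3333)·(1.3333) + (0.3333)·(0.3333) + (2.3333)·(2.3333) + (-1.6667)·(-1.6667)) / 5 = 17.3333/5 = 3.4667

S is symmetric (S[j,i] = S[i,j]). Assembling:

S = [[5.6, 0.6],
 [0.6, 3.4667]]


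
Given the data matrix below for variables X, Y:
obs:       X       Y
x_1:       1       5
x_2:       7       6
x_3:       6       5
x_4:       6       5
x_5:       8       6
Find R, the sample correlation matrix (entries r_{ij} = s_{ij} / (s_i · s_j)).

Step 1 — column means:
  mean(X) = (1 + 7 + 6 + 6 + 8) / 5 = 28/5 = 5.6
  mean(Y) = (5 + 6 + 5 + 5 + 6) / 5 = 27/5 = 5.4

Step 2 — sample variances and covariances s[i,j] = (1/(n-1)) · Σ_k (x_{k,i} - mean_i) · (x_{k,j} - mean_j), with n-1 = 4:
  s[X,X] = ((-4.6)·(-4.6) + (1.4)·(1.4) + (0.4)·(0.4) + (0.4)·(0.4) + (2.4)·(2.4)) / 4 = 29.2/4 = 7.3
  s[X,Y] = ((-4.6)·(-0.4) + (1.4)·(0.6) + (0.4)·(-0.4) + (0.4)·(-0.4) + (2.4)·(0.6)) / 4 = 3.8/4 = 0.95
  s[Y,Y] = ((-0.4)·(-0.4) + (0.6)·(0.6) + (-0.4)·(-0.4) + (-0.4)·(-0.4) + (0.6)·(0.6)) / 4 = 1.2/4 = 0.3
  Sample standard deviations s_i = √(s[i,i]):
  s(X) = √(7.3) = 2.7019
  s(Y) = √(0.3) = 0.5477

Step 3 — r_{ij} = s_{ij} / (s_i · s_j):
  r[X,X] = 1 (diagonal).
  r[X,Y] = 0.95 / (2.7019 · 0.5477) = 0.95 / 1.4799 = 0.642
  r[Y,Y] = 1 (diagonal).

R is symmetric with unit diagonal. Assembling:

R = [[1, 0.642],
 [0.642, 1]]


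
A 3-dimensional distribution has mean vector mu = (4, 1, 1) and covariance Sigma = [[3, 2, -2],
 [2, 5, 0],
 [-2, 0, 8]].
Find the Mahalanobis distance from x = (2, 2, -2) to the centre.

Step 1 — centre the observation: (x - mu) = (-2, 1, -3).

Step 2 — invert Sigma (cofactor / det for 3×3, or solve directly):
  Sigma^{-1} = [[0.5882, -0.2353, 0.1471],
 [-0.2353, 0.2941, -0.0588],
 [0.1471, -0.0588, 0.1618]].

Step 3 — form the quadratic (x - mu)^T · Sigma^{-1} · (x - mu):
  Sigma^{-1} · (x - mu) = (-1.8529, 0.9412, -0.8382).
  (x - mu)^T · [Sigma^{-1} · (x - mu)] = (-2)·(-1.8529) + (1)·(0.9412) + (-3)·(-0.8382) = 7.1618.

Step 4 — take square root: d = √(7.1618) ≈ 2.6761.

d(x, mu) = √(7.1618) ≈ 2.6761


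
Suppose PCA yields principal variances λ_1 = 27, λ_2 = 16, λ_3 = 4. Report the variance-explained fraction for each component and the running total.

Step 1 — total variance = trace(Sigma) = Σ λ_i = 27 + 16 + 4 = 47.

Step 2 — fraction explained by component i = λ_i / Σ λ:
  PC1: 27/47 = 0.5745
  PC2: 16/47 = 0.3404
  PC3: 4/47 = 0.0851

Step 3 — cumulative fraction after k components = (λ_1 + ... + λ_k) / Σ λ:
  k = 1: 27/47 = 0.5745
  k = 2: (27 + 16)/47 = 43/47 = 0.9149
  k = 3: (27 + 16 + 4)/47 = 47/47 = 1

Summary (fraction, with percent):

explained: PC1 0.5745 (57.45%), PC2 0.3404 (34.04%), PC3 0.0851 (8.51%);  cumulative: 0.5745, 0.9149, 1


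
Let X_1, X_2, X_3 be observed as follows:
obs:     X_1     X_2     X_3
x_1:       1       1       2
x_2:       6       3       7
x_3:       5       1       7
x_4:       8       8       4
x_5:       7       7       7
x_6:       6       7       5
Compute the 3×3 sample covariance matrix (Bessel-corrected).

Step 1 — column means:
  mean(X_1) = (1 + 6 + 5 + 8 + 7 + 6) / 6 = 33/6 = 5.5
  mean(X_2) = (1 + 3 + 1 + 8 + 7 + 7) / 6 = 27/6 = 4.5
  mean(X_3) = (2 + 7 + 7 + 4 + 7 + 5) / 6 = 32/6 = 5.3333

Step 2 — sample covariance S[i,j] = (1/(n-1)) · Σ_k (x_{k,i} - mean_i) · (x_{k,j} - mean_j), with n-1 = 5.
  S[X_1,X_1] = ((-4.5)·(-4.5) + (0.5)·(0.5) + (-0.5)·(-0.5) + (2.5)·(2.5) + (1.5)·(1.5) + (0.5)·(0.5)) / 5 = 29.5/5 = 5.9
  S[X_1,X_2] = ((-4.5)·(-3.5) + (0.5)·(-1.5) + (-0.5)·(-3.5) + (2.5)·(3.5) + (1.5)·(2.5) + (0.5)·(2.5)) / 5 = 30.5/5 = 6.1
  S[X_1,X_3] = ((-4.5)·(-3.3333) + (0.5)·(1.6667) + (-0.5)·(1.6667) + (2.5)·(-1.3333) + (1.5)·(1.6667) + (0.5)·(-0.3333)) / 5 = 14/5 = 2.8
  S[X_2,X_2] = ((-3.5)·(-3.5) + (-1.5)·(-1.5) + (-3.5)·(-3.5) + (3.5)·(3.5) + (2.5)·(2.5) + (2.5)·(2.5)) / 5 = 51.5/5 = 10.3
  S[X_2,X_3] = ((-3.5)·(-3.3333) + (-1.5)·(1.6667) + (-3.5)·(1.6667) + (3.5)·(-1.3333) + (2.5)·(1.6667) + (2.5)·(-0.3333)) / 5 = 2/5 = 0.4
  S[X_3,X_3] = ((-3.3333)·(-3.3333) + (1.6667)·(1.6667) + (1.6667)·(1.6667) + (-1.3333)·(-1.3333) + (1.6667)·(1.6667) + (-0.3333)·(-0.3333)) / 5 = 21.3333/5 = 4.2667

S is symmetric (S[j,i] = S[i,j]). Assembling:

S = [[5.9, 6.1, 2.8],
 [6.1, 10.3, 0.4],
 [2.8, 0.4, 4.2667]]


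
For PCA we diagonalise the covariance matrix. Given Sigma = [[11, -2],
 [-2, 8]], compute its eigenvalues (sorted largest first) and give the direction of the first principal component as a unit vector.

Step 1 — characteristic polynomial of 2×2 Sigma:
  det(Sigma - λI) = λ² - trace · λ + det = 0.
  trace = 11 + 8 = 19, det = 11·8 - (-2)² = 84.
Step 2 — discriminant:
  Δ = trace² - 4·det = 361 - 336 = 25.
Step 3 — eigenvalues:
  λ = (trace ± √Δ)/2 = (19 ± 5)/2,
  λ_1 = 12,  λ_2 = 7.

Step 4 — unit eigenvector for λ_1: solve (Sigma - λ_1 I)v = 0. First row:
  (11 - 12)·v_x + (-2)·v_y = 0, i.e. (-1)·v_x + (-2)·v_y = 0,
  so v ∝ (b, λ_1 - a) = (-2, 1); multiply by -1 so the first entry is positive: u = (2, -1).
  ||u|| = √((2)² + (-1)²) = √(5) ≈ 2.2361,
  v_1 = u/||u|| ≈ (0.8944, -0.4472) (||v_1|| = 1).

λ_1 = 12,  λ_2 = 7;  v_1 ≈ (0.8944, -0.4472)


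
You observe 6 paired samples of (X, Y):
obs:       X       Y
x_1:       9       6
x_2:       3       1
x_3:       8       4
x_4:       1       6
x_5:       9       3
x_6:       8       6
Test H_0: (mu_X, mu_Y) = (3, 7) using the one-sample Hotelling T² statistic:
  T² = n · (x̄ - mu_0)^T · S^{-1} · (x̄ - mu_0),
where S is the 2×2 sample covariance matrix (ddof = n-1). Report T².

Step 1 — sample mean vector:
  mean(X) = (9 + 3 + 8 + 1 + 9 + 8) / 6 = 38/6 = 6.3333
  mean(Y) = (6 + 1 + 4 + 6 + 3 + 6) / 6 = 26/6 = 4.3333
  x̄ = (6.3333, 4.3333),  deviation x̄ - mu_0 = (6.3333, 4.3333) - (3, 7) = (3.3333, -2.6667).

Step 2 — sample covariance matrix, S[i,j] = (1/(n-1)) · Σ_k (x_{k,i} - mean_i) · (x_{k,j} - mean_j), divisor n-1 = 5:
  S[X,X] = ((2.6667)·(2.6667) + (-3.3333)·(-3.3333) + (1.6667)·(1.6667) + (-5.3333)·(-5.3333) + (2.6667)·(2.6667) + (1.6667)·(1.6667)) / 5 = 59.3333/5 = 11.8667
  S[X,Y] = ((2.6667)·(1.6667) + (-3.3333)·(-3.3333) + (1.6667)·(-0.3333) + (-5.3333)·(1.6667) + (2.6667)·(-1.3333) + (1.6667)·(1.6667)) / 5 = 5.3333/5 = 1.0667
  S[Y,Y] = ((1.6667)·(1.6667) + (-3.3333)·(-3.3333) + (-0.3333)·(-0.3333) + (1.6667)·(1.6667) + (-1.3333)·(-1.3333) + (1.6667)·(1.6667)) / 5 = 21.3333/5 = 4.2667
  S = [[11.8667, 1.0667],
 [1.0667, 4.2667]].

Step 3 — invert S. det(S) = 11.8667·4.2667 - (1.0667)² = 49.4933.
  S^{-1} = (1/det) · [[d, -b], [-b, a]] = [[0.0862, -0.0216],
 [-0.0216, 0.2398]].

Step 4 — quadratic form (x̄ - mu_0)^T · S^{-1} · (x̄ - mu_0):
  S^{-1} · (x̄ - mu_0) = (0.3448, -0.7112),
  (x̄ - mu_0)^T · [...] = (3.3333)·(0.3448) + (-2.6667)·(-0.7112) = 3.046.

Step 5 — scale by n: T² = 6 · 3.046 = 18.2759.

T² ≈ 18.2759


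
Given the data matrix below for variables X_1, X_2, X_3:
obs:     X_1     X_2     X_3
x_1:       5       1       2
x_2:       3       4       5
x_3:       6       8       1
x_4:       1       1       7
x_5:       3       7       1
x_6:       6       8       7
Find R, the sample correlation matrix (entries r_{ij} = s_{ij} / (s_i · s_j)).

Step 1 — column means:
  mean(X_1) = (5 + 3 + 6 + 1 + 3 + 6) / 6 = 24/6 = 4
  mean(X_2) = (1 + 4 + 8 + 1 + 7 + 8) / 6 = 29/6 = 4.8333
  mean(X_3) = (2 + 5 + 1 + 7 + 1 + 7) / 6 = 23/6 = 3.8333

Step 2 — sample variances and covariances s[i,j] = (1/(n-1)) · Σ_k (x_{k,i} - mean_i) · (x_{k,j} - mean_j), with n-1 = 5:
  s[X_1,X_1] = ((1)·(1) + (-1)·(-1) + (2)·(2) + (-3)·(-3) + (-1)·(-1) + (2)·(2)) / 5 = 20/5 = 4
  s[X_1,X_2] = ((1)·(-3.8333) + (-1)·(-0.8333) + (2)·(3.1667) + (-3)·(-3.8333) + (-1)·(2.1667) + (2)·(3.1667)) / 5 = 19/5 = 3.8
  s[X_1,X_3] = ((1)·(-1.8333) + (-1)·(1.1667) + (2)·(-2.8333) + (-3)·(3.1667) + (-1)·(-2.8333) + (2)·(3.1667)) / 5 = -9/5 = -1.8
  s[X_2,X_2] = ((-3.8333)·(-3.8333) + (-0.8333)·(-0.8333) + (3.1667)·(3.1667) + (-3.8333)·(-3.8333) + (2.1667)·(2.1667) + (3.1667)·(3.1667)) / 5 = 54.8333/5 = 10.9667
  s[X_2,X_3] = ((-3.8333)·(-1.8333) + (-0.8333)·(1.1667) + (3.1667)·(-2.8333) + (-3.8333)·(3.1667) + (2.1667)·(-2.8333) + (3.1667)·(3.1667)) / 5 = -11.1667/5 = -2.2333
  s[X_3,X_3] = ((-1.8333)·(-1.8333) + (1.1667)·(1.1667) + (-2.8333)·(-2.8333) + (3.1667)·(3.1667) + (-2.8333)·(-2.8333) + (3.1667)·(3.1667)) / 5 = 40.8333/5 = 8.1667
  Sample standard deviations s_i = √(s[i,i]):
  s(X_1) = √(4) = 2
  s(X_2) = √(10.9667) = 3.3116
  s(X_3) = √(8.1667) = 2.8577

Step 3 — r_{ij} = s_{ij} / (s_i · s_j):
  r[X_1,X_1] = 1 (diagonal).
  r[X_1,X_2] = 3.8 / (2 · 3.3116) = 3.8 / 6.6232 = 0.5737
  r[X_1,X_3] = -1.8 / (2 · 2.8577) = -1.8 / 5.7155 = -0.3149
  r[X_2,X_2] = 1 (diagonal).
  r[X_2,X_3] = -2.2333 / (3.3116 · 2.8577) = -2.2333 / 9.4637 = -0.236
  r[X_3,X_3] = 1 (diagonal).

R is symmetric with unit diagonal. Assembling:

R = [[1, 0.5737, -0.3149],
 [0.5737, 1, -0.236],
 [-0.3149, -0.236, 1]]


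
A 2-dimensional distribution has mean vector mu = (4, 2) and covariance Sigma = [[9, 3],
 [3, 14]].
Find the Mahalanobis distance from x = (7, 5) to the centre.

Step 1 — centre the observation: (x - mu) = (3, 3).

Step 2 — invert Sigma. det(Sigma) = 9·14 - (3)² = 117.
  Sigma^{-1} = (1/det) · [[d, -b], [-b, a]] = [[0.1197, -0.0256],
 [-0.0256, 0.0769]].

Step 3 — form the quadratic (x - mu)^T · Sigma^{-1} · (x - mu):
  Sigma^{-1} · (x - mu) = (0.2821, 0.1538).
  (x - mu)^T · [Sigma^{-1} · (x - mu)] = (3)·(0.2821) + (3)·(0.1538) = 1.3077.

Step 4 — take square root: d = √(1.3077) ≈ 1.1435.

d(x, mu) = √(1.3077) ≈ 1.1435


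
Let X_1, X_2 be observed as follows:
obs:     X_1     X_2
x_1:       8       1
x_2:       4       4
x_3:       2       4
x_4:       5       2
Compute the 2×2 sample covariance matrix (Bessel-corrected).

Step 1 — column means:
  mean(X_1) = (8 + 4 + 2 + 5) / 4 = 19/4 = 4.75
  mean(X_2) = (1 + 4 + 4 + 2) / 4 = 11/4 = 2.75

Step 2 — sample covariance S[i,j] = (1/(n-1)) · Σ_k (x_{k,i} - mean_i) · (x_{k,j} - mean_j), with n-1 = 3.
  S[X_1,X_1] = ((3.25)·(3.25) + (-0.75)·(-0.75) + (-2.75)·(-2.75) + (0.25)·(0.25)) / 3 = 18.75/3 = 6.25
  S[X_1,X_2] = ((3.25)·(-1.75) + (-0.75)·(1.25) + (-2.75)·(1.25) + (0.25)·(-0.75)) / 3 = -10.25/3 = -3.4167
  S[X_2,X_2] = ((-1.75)·(-1.75) + (1.25)·(1.25) + (1.25)·(1.25) + (-0.75)·(-0.75)) / 3 = 6.75/3 = 2.25

S is symmetric (S[j,i] = S[i,j]). Assembling:

S = [[6.25, -3.4167],
 [-3.4167, 2.25]]


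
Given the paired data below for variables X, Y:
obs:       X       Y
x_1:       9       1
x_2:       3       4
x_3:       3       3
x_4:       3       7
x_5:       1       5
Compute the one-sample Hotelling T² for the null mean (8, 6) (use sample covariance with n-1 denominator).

Step 1 — sample mean vector:
  mean(X) = (9 + 3 + 3 + 3 + 1) / 5 = 19/5 = 3.8
  mean(Y) = (1 + 4 + 3 + 7 + 5) / 5 = 20/5 = 4
  x̄ = (3.8, 4),  deviation x̄ - mu_0 = (3.8, 4) - (8, 6) = (-4.2, -2).

Step 2 — sample covariance matrix, S[i,j] = (1/(n-1)) · Σ_k (x_{k,i} - mean_i) · (x_{k,j} - mean_j), divisor n-1 = 4:
  S[X,X] = ((5.2)·(5.2) + (-0.8)·(-0.8) + (-0.8)·(-0.8) + (-0.8)·(-0.8) + (-2.8)·(-2.8)) / 4 = 36.8/4 = 9.2
  S[X,Y] = ((5.2)·(-3) + (-0.8)·(0) + (-0.8)·(-1) + (-0.8)·(3) + (-2.8)·(1)) / 4 = -20/4 = -5
  S[Y,Y] = ((-3)·(-3) + (0)·(0) + (-1)·(-1) + (3)·(3) + (1)·(1)) / 4 = 20/4 = 5
  S = [[9.2, -5],
 [-5, 5]].

Step 3 — invert S. det(S) = 9.2·5 - (-5)² = 21.
  S^{-1} = (1/det) · [[d, -b], [-b, a]] = [[0.2381, 0.2381],
 [0.2381, 0.4381]].

Step 4 — quadratic form (x̄ - mu_0)^T · S^{-1} · (x̄ - mu_0):
  S^{-1} · (x̄ - mu_0) = (-1.4762, -1.8762),
  (x̄ - mu_0)^T · [...] = (-4.2)·(-1.4762) + (-2)·(-1.8762) = 9.9524.

Step 5 — scale by n: T² = 5 · 9.9524 = 49.7619.

T² ≈ 49.7619


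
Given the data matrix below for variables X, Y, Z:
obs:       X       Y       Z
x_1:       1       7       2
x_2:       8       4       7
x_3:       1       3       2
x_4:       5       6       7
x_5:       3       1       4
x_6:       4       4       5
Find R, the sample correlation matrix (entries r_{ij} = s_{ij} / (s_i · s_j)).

Step 1 — column means:
  mean(X) = (1 + 8 + 1 + 5 + 3 + 4) / 6 = 22/6 = 3.6667
  mean(Y) = (7 + 4 + 3 + 6 + 1 + 4) / 6 = 25/6 = 4.1667
  mean(Z) = (2 + 7 + 2 + 7 + 4 + 5) / 6 = 27/6 = 4.5

Step 2 — sample variances and covariances s[i,j] = (1/(n-1)) · Σ_k (x_{k,i} - mean_i) · (x_{k,j} - mean_j), with n-1 = 5:
  s[X,X] = ((-2.6667)·(-2.6667) + (4.3333)·(4.3333) + (-2.6667)·(-2.6667) + (1.3333)·(1.3333) + (-0.6667)·(-0.6667) + (0.3333)·(0.3333)) / 5 = 35.3333/5 = 7.0667
  s[X,Y] = ((-2.6667)·(2.8333) + (4.3333)·(-0.1667) + (-2.6667)·(-1.1667) + (1.3333)·(1.8333) + (-0.6667)·(-3.1667) + (0.3333)·(-0.1667)) / 5 = -0.6667/5 = -0.1333
  s[X,Z] = ((-2.6667)·(-2.5) + (4.3333)·(2.5) + (-2.6667)·(-2.5) + (1.3333)·(2.5) + (-0.6667)·(-0.5) + (0.3333)·(0.5)) / 5 = 28/5 = 5.6
  s[Y,Y] = ((2.8333)·(2.8333) + (-0.1667)·(-0.1667) + (-1.1667)·(-1.1667) + (1.8333)·(1.8333) + (-3.1667)·(-3.1667) + (-0.1667)·(-0.1667)) / 5 = 22.8333/5 = 4.5667
  s[Y,Z] = ((2.8333)·(-2.5) + (-0.1667)·(2.5) + (-1.1667)·(-2.5) + (1.8333)·(2.5) + (-3.1667)·(-0.5) + (-0.1667)·(0.5)) / 5 = 1.5/5 = 0.3
  s[Z,Z] = ((-2.5)·(-2.5) + (2.5)·(2.5) + (-2.5)·(-2.5) + (2.5)·(2.5) + (-0.5)·(-0.5) + (0.5)·(0.5)) / 5 = 25.5/5 = 5.1
  Sample standard deviations s_i = √(s[i,i]):
  s(X) = √(7.0667) = 2.6583
  s(Y) = √(4.5667) = 2.137
  s(Z) = √(5.1) = 2.2583

Step 3 — r_{ij} = s_{ij} / (s_i · s_j):
  r[X,X] = 1 (diagonal).
  r[X,Y] = -0.1333 / (2.6583 · 2.137) = -0.1333 / 5.6808 = -0.0235
  r[X,Z] = 5.6 / (2.6583 · 2.2583) = 5.6 / 6.0033 = 0.9328
  r[Y,Y] = 1 (diagonal).
  r[Y,Z] = 0.3 / (2.137 · 2.2583) = 0.3 / 4.826 = 0.0622
  r[Z,Z] = 1 (diagonal).

R is symmetric with unit diagonal. Assembling:

R = [[1, -0.0235, 0.9328],
 [-0.0235, 1, 0.0622],
 [0.9328, 0.0622, 1]]


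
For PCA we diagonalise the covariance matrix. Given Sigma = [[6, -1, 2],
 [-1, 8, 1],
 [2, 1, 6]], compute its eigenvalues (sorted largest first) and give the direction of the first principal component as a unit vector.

Step 1 — characteristic polynomial p(λ) = det(λI - Sigma) = λ³ - tr·λ² + c_1·λ - det, where tr = trace, c_1 = sum of the principal 2×2 minors, det = det(Sigma):
  tr = 6 + 8 + 6 = 20,
  c_1 = (6·8 - (-1)²) + (6·6 - (2)²) + (8·6 - (1)²) = 47 + 32 + 47 = 126,
  det = 6·(8·6 - (1)²) - (-1)·((-1)·6 - (1)·(2)) + (2)·((-1)·(1) - 8·(2)) = 6·(47) - (-1)·(-8) + (2)·(-17) = 240.
  So p(λ) = λ³ - 20λ² + 126λ - 240.
Step 2 — look for an integer root (rational root theorem: any rational root is an integer divisor of 240). Testing λ = 8:
  p(8) = 512 - 1280 + 1008 - 240 = 0  ✓
  Dividing out (λ - 8): p(λ) = (λ - 8)(λ² - 12λ + 30).
Step 3 — remaining eigenvalues from the quadratic λ² - 12λ + 30 = 0:
  Δ = 12² - 4·30 = 144 - 120 = 24,  λ = (12 ± √24)/2 = (12 ± 4.899)/2 ≈ 8.4495 or 3.5505.
  Sorted: λ_1 = 8.4495,  λ_2 = 8,  λ_3 = 3.5505  (check: sum = 20 = tr ✓).

Step 4 — unit eigenvector for λ_1 ≈ 8.4495: v spans the null space of (Sigma - λ_1 I), whose rows are
  r_1 = (-2.4495, -1, 2),  r_2 = (-1, -0.4495, 1),  r_3 = (2, 1, -2.4495).
  v is orthogonal to every row, so take v ∝ r_1 × r_2 = ((-1)·(1) - (2)·(-0.4495), (2)·(-1) - (-2.4495)·(1), (-2.4495)·(-0.4495) - (-1)·(-1)) ≈ (-0.101, 0.4495, 0.101).
  Rescale (multiply by -1 so the first nonzero entry is positive): u = (0.101, -0.4495, -0.101).
  ||u|| = √((0.101)² + (-0.4495)² + (-0.101)²) = √(0.2225) ≈ 0.4716,  v_1 = u/||u|| ≈ (0.2142, -0.953, -0.2142) (||v_1|| = 1).

λ_1 = 8.4495,  λ_2 = 8,  λ_3 = 3.5505;  v_1 ≈ (0.2142, -0.953, -0.2142)


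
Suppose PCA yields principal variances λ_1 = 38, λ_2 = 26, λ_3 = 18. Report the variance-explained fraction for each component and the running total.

Step 1 — total variance = trace(Sigma) = Σ λ_i = 38 + 26 + 18 = 82.

Step 2 — fraction explained by component i = λ_i / Σ λ:
  PC1: 38/82 = 0.4634
  PC2: 26/82 = 0.3171
  PC3: 18/82 = 0.2195

Step 3 — cumulative fraction after k components = (λ_1 + ... + λ_k) / Σ λ:
  k = 1: 38/82 = 0.4634
  k = 2: (38 + 26)/82 = 64/82 = 0.7805
  k = 3: (38 + 26 + 18)/82 = 82/82 = 1

Summary (fraction, with percent):

explained: PC1 0.4634 (46.34%), PC2 0.3171 (31.71%), PC3 0.2195 (21.95%);  cumulative: 0.4634, 0.7805, 1


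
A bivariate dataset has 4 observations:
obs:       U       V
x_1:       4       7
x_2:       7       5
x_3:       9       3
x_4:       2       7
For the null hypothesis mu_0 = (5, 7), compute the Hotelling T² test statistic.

Step 1 — sample mean vector:
  mean(U) = (4 + 7 + 9 + 2) / 4 = 22/4 = 5.5
  mean(V) = (7 + 5 + 3 + 7) / 4 = 22/4 = 5.5
  x̄ = (5.5, 5.5),  deviation x̄ - mu_0 = (5.5, 5.5) - (5, 7) = (0.5, -1.5).

Step 2 — sample covariance matrix, S[i,j] = (1/(n-1)) · Σ_k (x_{k,i} - mean_i) · (x_{k,j} - mean_j), divisor n-1 = 3:
  S[U,U] = ((-1.5)·(-1.5) + (1.5)·(1.5) + (3.5)·(3.5) + (-3.5)·(-3.5)) / 3 = 29/3 = 9.6667
  S[U,V] = ((-1.5)·(1.5) + (1.5)·(-0.5) + (3.5)·(-2.5) + (-3.5)·(1.5)) / 3 = -17/3 = -5.6667
  S[V,V] = ((1.5)·(1.5) + (-0.5)·(-0.5) + (-2.5)·(-2.5) + (1.5)·(1.5)) / 3 = 11/3 = 3.6667
  S = [[9.6667, -5.6667],
 [-5.6667, 3.6667]].

Step 3 — invert S. det(S) = 9.6667·3.6667 - (-5.6667)² = 3.3333.
  S^{-1} = (1/det) · [[d, -b], [-b, a]] = [[1.1, 1.7],
 [1.7, 2.9]].

Step 4 — quadratic form (x̄ - mu_0)^T · S^{-1} · (x̄ - mu_0):
  S^{-1} · (x̄ - mu_0) = (-2, -3.5),
  (x̄ - mu_0)^T · [...] = (0.5)·(-2) + (-1.5)·(-3.5) = 4.25.

Step 5 — scale by n: T² = 4 · 4.25 = 17.

T² ≈ 17


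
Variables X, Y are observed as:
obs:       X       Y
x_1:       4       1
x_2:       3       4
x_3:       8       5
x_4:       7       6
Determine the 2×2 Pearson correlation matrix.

Step 1 — column means:
  mean(X) = (4 + 3 + 8 + 7) / 4 = 22/4 = 5.5
  mean(Y) = (1 + 4 + 5 + 6) / 4 = 16/4 = 4

Step 2 — sample variances and covariances s[i,j] = (1/(n-1)) · Σ_k (x_{k,i} - mean_i) · (x_{k,j} - mean_j), with n-1 = 3:
  s[X,X] = ((-1.5)·(-1.5) + (-2.5)·(-2.5) + (2.5)·(2.5) + (1.5)·(1.5)) / 3 = 17/3 = 5.6667
  s[X,Y] = ((-1.5)·(-3) + (-2.5)·(0) + (2.5)·(1) + (1.5)·(2)) / 3 = 10/3 = 3.3333
  s[Y,Y] = ((-3)·(-3) + (0)·(0) + (1)·(1) + (2)·(2)) / 3 = 14/3 = 4.6667
  Sample standard deviations s_i = √(s[i,i]):
  s(X) = √(5.6667) = 2.3805
  s(Y) = √(4.6667) = 2.1602

Step 3 — r_{ij} = s_{ij} / (s_i · s_j):
  r[X,X] = 1 (diagonal).
  r[X,Y] = 3.3333 / (2.3805 · 2.1602) = 3.3333 / 5.1424 = 0.6482
  r[Y,Y] = 1 (diagonal).

R is symmetric with unit diagonal. Assembling:

R = [[1, 0.6482],
 [0.6482, 1]]


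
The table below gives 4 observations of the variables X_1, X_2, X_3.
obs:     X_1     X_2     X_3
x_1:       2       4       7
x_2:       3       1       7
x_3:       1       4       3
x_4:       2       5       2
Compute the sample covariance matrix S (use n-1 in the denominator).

Step 1 — column means:
  mean(X_1) = (2 + 3 + 1 + 2) / 4 = 8/4 = 2
  mean(X_2) = (4 + 1 + 4 + 5) / 4 = 14/4 = 3.5
  mean(X_3) = (7 + 7 + 3 + 2) / 4 = 19/4 = 4.75

Step 2 — sample covariance S[i,j] = (1/(n-1)) · Σ_k (x_{k,i} - mean_i) · (x_{k,j} - mean_j), with n-1 = 3.
  S[X_1,X_1] = ((0)·(0) + (1)·(1) + (-1)·(-1) + (0)·(0)) / 3 = 2/3 = 0.6667
  S[X_1,X_2] = ((0)·(0.5) + (1)·(-2.5) + (-1)·(0.5) + (0)·(1.5)) / 3 = -3/3 = -1
  S[X_1,X_3] = ((0)·(2.25) + (1)·(2.25) + (-1)·(-1.75) + (0)·(-2.75)) / 3 = 4/3 = 1.3333
  S[X_2,X_2] = ((0.5)·(0.5) + (-2.5)·(-2.5) + (0.5)·(0.5) + (1.5)·(1.5)) / 3 = 9/3 = 3
  S[X_2,X_3] = ((0.5)·(2.25) + (-2.5)·(2.25) + (0.5)·(-1.75) + (1.5)·(-2.75)) / 3 = -9.5/3 = -3.1667
  S[X_3,X_3] = ((2.25)·(2.25) + (2.25)·(2.25) + (-1.75)·(-1.75) + (-2.75)·(-2.75)) / 3 = 20.75/3 = 6.9167

S is symmetric (S[j,i] = S[i,j]). Assembling:

S = [[0.6667, -1, 1.3333],
 [-1, 3, -3.1667],
 [1.3333, -3.1667, 6.9167]]


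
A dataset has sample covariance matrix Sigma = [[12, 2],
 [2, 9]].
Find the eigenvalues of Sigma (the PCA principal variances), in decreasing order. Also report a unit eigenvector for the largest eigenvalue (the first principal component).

Step 1 — characteristic polynomial of 2×2 Sigma:
  det(Sigma - λI) = λ² - trace · λ + det = 0.
  trace = 12 + 9 = 21, det = 12·9 - (2)² = 104.
Step 2 — discriminant:
  Δ = trace² - 4·det = 441 - 416 = 25.
Step 3 — eigenvalues:
  λ = (trace ± √Δ)/2 = (21 ± 5)/2,
  λ_1 = 13,  λ_2 = 8.

Step 4 — unit eigenvector for λ_1: solve (Sigma - λ_1 I)v = 0. First row:
  (12 - 13)·v_x + (2)·v_y = 0, i.e. (-1)·v_x + (2)·v_y = 0,
  so v ∝ (b, λ_1 - a) = (2, 1) = u.
  ||u|| = √((2)² + (1)²) = √(5) ≈ 2.2361,
  v_1 = u/||u|| ≈ (0.8944, 0.4472) (||v_1|| = 1).

λ_1 = 13,  λ_2 = 8;  v_1 ≈ (0.8944, 0.4472)


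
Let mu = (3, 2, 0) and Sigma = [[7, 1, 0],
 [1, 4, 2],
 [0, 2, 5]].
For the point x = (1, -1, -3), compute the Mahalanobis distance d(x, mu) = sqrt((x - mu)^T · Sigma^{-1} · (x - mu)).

Step 1 — centre the observation: (x - mu) = (-2, -3, -3).

Step 2 — invert Sigma (cofactor / det for 3×3, or solve directly):
  Sigma^{-1} = [[0.1495, -0.0467, 0.0187],
 [-0.0467, 0.3271, -0.1308],
 [0.0187, -0.1308, 0.2523]].

Step 3 — form the quadratic (x - mu)^T · Sigma^{-1} · (x - mu):
  Sigma^{-1} · (x - mu) = (-0.215, -0.4953, -0.4019).
  (x - mu)^T · [Sigma^{-1} · (x - mu)] = (-2)·(-0.215) + (-3)·(-0.4953) + (-3)·(-0.4019) = 3.1215.

Step 4 — take square root: d = √(3.1215) ≈ 1.7668.

d(x, mu) = √(3.1215) ≈ 1.7668


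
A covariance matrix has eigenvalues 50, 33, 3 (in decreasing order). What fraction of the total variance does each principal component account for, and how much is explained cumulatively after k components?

Step 1 — total variance = trace(Sigma) = Σ λ_i = 50 + 33 + 3 = 86.

Step 2 — fraction explained by component i = λ_i / Σ λ:
  PC1: 50/86 = 0.5814
  PC2: 33/86 = 0.3837
  PC3: 3/86 = 0.0349

Step 3 — cumulative fraction after k components = (λ_1 + ... + λ_k) / Σ λ:
  k = 1: 50/86 = 0.5814
  k = 2: (50 + 33)/86 = 83/86 = 0.9651
  k = 3: (50 + 33 + 3)/86 = 86/86 = 1

Summary (fraction, with percent):

explained: PC1 0.5814 (58.14%), PC2 0.3837 (38.37%), PC3 0.0349 (3.49%);  cumulative: 0.5814, 0.9651, 1
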